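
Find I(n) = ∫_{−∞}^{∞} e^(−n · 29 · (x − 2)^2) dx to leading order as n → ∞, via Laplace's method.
I(n) = sqrt(π/(29n))

Here φ(x) = 29 · (x − 2)^2 has its unique minimum at x* = 2 with φ(x*) = 0 and φ''(x*) = 58. Laplace's method gives
  I(n) ~ e^(−n φ(x*)) · sqrt(2π / (n · φ''(x*))) = sqrt(2π / (58n)) = sqrt(π/(29n)).
This is exact: substituting u = (x − 2)·sqrt(29n) gives I(n) = (1/sqrt(29n)) ∫_{−∞}^{∞} e^(−u^2) du = sqrt(π/(29n)).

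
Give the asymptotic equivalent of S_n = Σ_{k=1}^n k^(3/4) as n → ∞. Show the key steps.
S_n ~ (4/7) · n^(7/4)

Integral comparison: Σ_{k=1}^n k^(3/4) = ∫_0^n x^(3/4) dx + O(n^(3/4)). The integral is n^(1 + 3/4) / (1 + 3/4) = n^((3+4)/4) / ((3+4)/4) = (4/7) · n^(7/4).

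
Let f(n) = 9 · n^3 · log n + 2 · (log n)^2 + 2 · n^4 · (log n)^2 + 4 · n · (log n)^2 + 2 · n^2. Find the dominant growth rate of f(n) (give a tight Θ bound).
f(n) ∈ Θ(n^4 · (log n)^2)

Compare the terms by growth order. For large n, n^a · (log n)^b dominates n^a' · (log n)^b' iff a > a', or (a = a' and b > b'). Ranking the 5 terms shows the dominant one is 2 · n^4 · (log n)^2. Hence f(n) ∈ Θ(n^4 · (log n)^2).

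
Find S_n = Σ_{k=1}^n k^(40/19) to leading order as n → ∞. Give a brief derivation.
S_n ~ (19/59) · n^(59/19)

Integral comparison: Σ_{k=1}^n k^(40/19) = ∫_0^n x^(40/19) dx + O(n^(40/19)). The integral is n^(1 + 40/19) / (1 + 40/19) = n^((40+19)/19) / ((40+19)/19) = (19/59) · n^(59/19).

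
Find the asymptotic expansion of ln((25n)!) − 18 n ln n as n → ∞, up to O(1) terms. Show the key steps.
ln((25n)!) − 18 n ln n = 7 n ln n + 25(ln 25 − 1) n + (1/2) ln(2π·25n) + O(1/n)

Stirling: ln((25n)!) = 25n ln(25n) − 25n + (1/2) ln(2π·25n) + O(1/n).
Expand 25n ln(25n) = 25n (ln n + ln 25) = 25n ln n + 25n ln 25.
Subtract 18n ln n: leading term is (25 − 18) n ln n = 7 n ln n. The next term is 25n ln 25 − 25n = 25(ln 25 − 1) n. Then the (1/2) ln(2π·25n) correction.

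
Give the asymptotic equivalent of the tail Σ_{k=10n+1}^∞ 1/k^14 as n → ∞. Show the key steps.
Σ_{k>10n} 1/k^14 ~ 1/(13 · (10n)^13)

Compare to the integral: ∫_{10n}^∞ x^(−14) dx = [−x^(−13)/13]_{10n}^∞ = 1/((14−1)·(10n)^13). Euler-Maclaurin then gives
  Σ_{k>10n} 1/k^14 = ∫_{10n}^∞ dx/x^14 − 1/(2·(10n)^14) + O(1/(10n)^15).
(Equivalently this is ζ(14) − Σ_{k≤10n} 1/k^14.)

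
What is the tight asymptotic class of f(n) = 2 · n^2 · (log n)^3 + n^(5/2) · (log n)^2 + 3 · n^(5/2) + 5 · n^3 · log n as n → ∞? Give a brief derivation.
f(n) ∈ Θ(n^3 · log n)

Compare the terms by growth order. For large n, n^a · (log n)^b dominates n^a' · (log n)^b' iff a > a', or (a = a' and b > b'). Ranking the 4 terms shows the dominant one is 5 · n^3 · log n. Hence f(n) ∈ Θ(n^3 · log n).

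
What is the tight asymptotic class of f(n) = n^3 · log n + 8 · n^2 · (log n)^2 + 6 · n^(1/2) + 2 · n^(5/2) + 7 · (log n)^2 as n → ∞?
f(n) ∈ Θ(n^3 · log n)

Compare the terms by growth order. For large n, n^a · (log n)^b dominates n^a' · (log n)^b' iff a > a', or (a = a' and b > b'). Ranking the 5 terms shows the dominant one is n^3 · log n. Hence f(n) ∈ Θ(n^3 · log n).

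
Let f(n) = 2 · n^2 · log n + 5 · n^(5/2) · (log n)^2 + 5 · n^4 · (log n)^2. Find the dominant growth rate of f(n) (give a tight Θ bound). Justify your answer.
f(n) ∈ Θ(n^4 · (log n)^2)

Compare the terms by growth order. For large n, n^a · (log n)^b dominates n^a' · (log n)^b' iff a > a', or (a = a' and b > b'). Ranking the 3 terms shows the dominant one is 5 · n^4 · (log n)^2. Hence f(n) ∈ Θ(n^4 · (log n)^2).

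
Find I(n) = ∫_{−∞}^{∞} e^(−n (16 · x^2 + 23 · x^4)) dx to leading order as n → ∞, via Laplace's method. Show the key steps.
I(n) ~ sqrt(π/(16n))

φ(x) = 16 · x^2 + 23 · x^4 has its unique global minimum at x* = 0 (since φ'(x) = 32x + 92x^3 = 0 only at x = 0 for real x with both coefficients positive, and φ → ∞ as |x| → ∞). At x* = 0, φ(0) = 0 and φ''(0) = 32. Laplace's method then gives
  I(n) ~ sqrt(2π / (n · φ''(0))) · e^(−n φ(0)) = sqrt(2π / (32n)) = sqrt(π/(16n)).
The 23 · x^4 term contributes only at subleading order (an O(1/n) relative correction).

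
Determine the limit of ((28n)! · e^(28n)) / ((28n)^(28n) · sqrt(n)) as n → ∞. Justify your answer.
lim = sqrt(2π·28)

Stirling: (28n)! ~ sqrt(2π·28n) · (28n/e)^(28n). Hence
  (28n)! · e^(28n) / (28n)^(28n) ~ sqrt(2π·28n).
Dividing by sqrt(n): sqrt(2π·28n) / sqrt(n) = sqrt(2π·28) · n^((1−1)/2), so the limit is sqrt(2π·28).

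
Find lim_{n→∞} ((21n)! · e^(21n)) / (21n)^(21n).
lim = ∞

Stirling: (21n)! ~ sqrt(2π·21n) · (21n/e)^(21n). Hence
  (21n)! · e^(21n) / (21n)^(21n) ~ sqrt(2π·21n) = sqrt(2π·21) · sqrt(n) → ∞.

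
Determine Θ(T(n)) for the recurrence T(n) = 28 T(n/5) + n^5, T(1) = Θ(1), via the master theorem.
T(n) = Θ(n^5)

log_5 28 ≈ 2.070. f(n) = n^5 dominates n^(log_5 28) since 5 > 2.070, and the regularity condition a·f(n/b) = 28·(n/5)^5 = (28/3125)·n^5 ≤ c·f(n) holds with c = 28/3125 ≈ 0.00896 < 1. So this is Case 3: T(n) = Θ(f(n)) = Θ(n^5).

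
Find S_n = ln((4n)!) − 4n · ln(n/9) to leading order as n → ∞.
S_n ~ 4n · (ln 36 − 1) + O(ln n)

Stirling: ln((4n)!) = 4n ln(4n) − 4n + O(ln n).
  S_n = 4n ln(4n) − 4n − 4n ln(n/9) + O(ln n)
      = 4n ln(4n) − 4n ln n + 4n ln 9 − 4n + O(ln n)
      = 4n ln 4 + 4n ln 9 − 4n + O(ln n)
      = 4n (ln 36 − 1) + O(ln n).
Numerically ln(36) − 1 ≈ 2.5835.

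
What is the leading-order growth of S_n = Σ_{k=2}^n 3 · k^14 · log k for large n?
S_n ~ n^15 log n / 5 − n^15 / 75

By integral comparison, S_n = ∫_1^n 3 · x^14 · log x dx + O(n^14 · log n). For the integral, ∫ x^14 log x dx = n^15 log n / 15 − n^15/225 (integration by parts). Hence S_n ~ n^15 log n / 5 − n^15 / 75.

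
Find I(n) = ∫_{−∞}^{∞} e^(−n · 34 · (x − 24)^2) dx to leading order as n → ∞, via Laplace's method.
I(n) = sqrt(π/(34n))

Here φ(x) = 34 · (x − 24)^2 has its unique minimum at x* = 24 with φ(x*) = 0 and φ''(x*) = 68. Laplace's method gives
  I(n) ~ e^(−n φ(x*)) · sqrt(2π / (n · φ''(x*))) = sqrt(2π / (68n)) = sqrt(π/(34n)).
This is exact: substituting u = (x − 24)·sqrt(34n) gives I(n) = (1/sqrt(34n)) ∫_{−∞}^{∞} e^(−u^2) du = sqrt(π/(34n)).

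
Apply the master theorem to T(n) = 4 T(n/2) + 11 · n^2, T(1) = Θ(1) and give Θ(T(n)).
T(n) = Θ(n^2 log n)

log_2 4 = 2, and f(n) = 11 · n^2 = Θ(n^(log_2 4)). This is Case 2 of the master theorem: T(n) = Θ(f(n) · log n) = Θ(n^2 log n).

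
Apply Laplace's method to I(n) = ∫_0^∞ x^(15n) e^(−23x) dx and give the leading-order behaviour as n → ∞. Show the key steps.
I(n) ~ (sqrt(2π·15n) / 23) · (15n/(23e))^(15n)

Write the integrand as exp(15n ln x − 23x) and set f(x) = 15n ln x − 23x. Then f'(x) = 15n/x − 23 = 0 at x* = 15n/23, and f''(x*) = −15n/x*^2 = −23^2/(15n). Laplace's method (interior maximum) gives
  I(n) ~ e^(f(x*)) · sqrt(2π / |f''(x*)|)
        = exp(15n ln(15n/23) − 15n) · sqrt(2π · 15n / 23^2)
        = (15n/23)^(15n) e^(−15n) · sqrt(2π·15n) / 23
        = (sqrt(2π·15n) / 23) · (15n/(23e))^(15n).
This matches Γ(15n+1)/23^(15n+1) with Stirling applied to Γ.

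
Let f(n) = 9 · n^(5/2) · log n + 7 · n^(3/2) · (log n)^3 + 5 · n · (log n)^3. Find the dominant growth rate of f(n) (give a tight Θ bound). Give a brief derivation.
f(n) ∈ Θ(n^(5/2) · log n)

Compare the terms by growth order. For large n, n^a · (log n)^b dominates n^a' · (log n)^b' iff a > a', or (a = a' and b > b'). Ranking the 3 terms shows the dominant one is 9 · n^(5/2) · log n. Hence f(n) ∈ Θ(n^(5/2) · log n).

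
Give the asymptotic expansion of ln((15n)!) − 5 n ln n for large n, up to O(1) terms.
ln((15n)!) − 5 n ln n = 10 n ln n + 15(ln 15 − 1) n + (1/2) ln(2π·15n) + O(1/n)

Stirling: ln((15n)!) = 15n ln(15n) − 15n + (1/2) ln(2π·15n) + O(1/n).
Expand 15n ln(15n) = 15n (ln n + ln 15) = 15n ln n + 15n ln 15.
Subtract 5n ln n: leading term is (15 − 5) n ln n = 10 n ln n. The next term is 15n ln 15 − 15n = 15(ln 15 − 1) n. Then the (1/2) ln(2π·15n) correction.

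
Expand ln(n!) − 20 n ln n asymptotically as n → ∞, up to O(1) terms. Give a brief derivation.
ln(n!) − 20 n ln n = −19 n ln n − n + (1/2) ln(2π n) + O(1/n)

Stirling: ln((n)!) = n ln(n) − n + (1/2) ln(2π·n) + O(1/n).
Here n ln(n) = n ln n.
Subtract 20n ln n: leading term is (1 − 20) n ln n = −19 n ln n. The next term is −n. Then the (1/2) ln(2π·n) correction.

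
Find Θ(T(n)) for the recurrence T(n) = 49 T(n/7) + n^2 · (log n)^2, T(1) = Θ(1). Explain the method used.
T(n) = Θ(n^2 · (log n)^3)

Here log_7 49 = 2 and f(n) = n^2 · (log n)^2 = Θ(n^(log_7 49) · (log n)^2). This is the extended Case 2 of the master theorem (f matches the critical exponent up to log factors), giving T(n) = Θ(n^(log_7 49) · (log n)^(2+1)) = Θ(n^2 · (log n)^3).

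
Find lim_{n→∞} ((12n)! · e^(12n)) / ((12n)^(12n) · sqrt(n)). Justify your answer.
lim = sqrt(2π·12)

Stirling: (12n)! ~ sqrt(2π·12n) · (12n/e)^(12n). Hence
  (12n)! · e^(12n) / (12n)^(12n) ~ sqrt(2π·12n).
Dividing by sqrt(n): sqrt(2π·12n) / sqrt(n) = sqrt(2π·12) · n^((1−1)/2), so the limit is sqrt(2π·12).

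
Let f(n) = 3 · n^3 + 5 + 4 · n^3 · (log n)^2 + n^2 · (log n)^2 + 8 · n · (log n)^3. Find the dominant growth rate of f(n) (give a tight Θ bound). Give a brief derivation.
f(n) ∈ Θ(n^3 · (log n)^2)

Compare the terms by growth order. For large n, n^a · (log n)^b dominates n^a' · (log n)^b' iff a > a', or (a = a' and b > b'). Ranking the 5 terms shows the dominant one is 4 · n^3 · (log n)^2. Hence f(n) ∈ Θ(n^3 · (log n)^2).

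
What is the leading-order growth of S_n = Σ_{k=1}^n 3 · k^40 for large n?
S_n ~ 3 · n^41 / 41

By integral comparison (Euler-Maclaurin), Σ_{k=1}^n 3 · k^40 = 3 · ∫_0^n x^40 dx + O(n^40) = 3 · n^41/41 + O(n^40). (Equivalently, Faulhaber's formula gives the same leading term.)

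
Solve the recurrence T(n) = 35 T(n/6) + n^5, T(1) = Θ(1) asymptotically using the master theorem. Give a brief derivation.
T(n) = Θ(n^5)

log_6 35 ≈ 1.984. f(n) = n^5 dominates n^(log_6 35) since 5 > 1.984, and the regularity condition a·f(n/b) = 35·(n/6)^5 = (35/7776)·n^5 ≤ c·f(n) holds with c = 35/7776 ≈ 0.0045 < 1. So this is Case 3: T(n) = Θ(f(n)) = Θ(n^5).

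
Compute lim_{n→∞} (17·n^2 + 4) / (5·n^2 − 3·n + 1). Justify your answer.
lim = 17/5

For large n the leading n^2 terms dominate both numerator and denominator. Dividing top and bottom by n^2, every other term tends to 0, leaving 17/5.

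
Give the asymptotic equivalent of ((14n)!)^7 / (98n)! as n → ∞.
((14n)!)^7/(98n)! ~ ((2π·14n)^(6/2) / sqrt(7)) · 7^(−7·14n)  →  0

Write N = 14n. Stirling: N! ~ sqrt(2π N)(N/e)^N and (7N)! ~ sqrt(2π·7N)·(7N/e)^(7N).
  (N!)^7/(7N)! ~ (2π N)^(7/2) (N/e)^(7N) / [sqrt(2π·7N) (7N/e)^(7N)]
     = (2π N)^(7/2) / sqrt(2π·7N) · (N/(7N))^(7N)
     = (2π N)^((7−1)/2) / sqrt(7) · 7^(−7N).
Since 7^7 > 1, the factor 7^(−7N) decays exponentially, so the ratio → 0. Substituting N = 14n gives the stated form.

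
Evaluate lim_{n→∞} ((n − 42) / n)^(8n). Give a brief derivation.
lim = e^(−336)

Rewrite as (1 − 42/n)^(8n). By the standard limit (1 + x/n)^n → e^x, we have (1 − 42/n)^n → e^(−42), and raising to the 8th power gives e^(−336).
More precisely, ln[(1 − 42/n)^(8n)] = 8n · ln(1 − 42/n) = 8n · (-42/n + O(1/n^2)) = -336 + O(1/n) → -336.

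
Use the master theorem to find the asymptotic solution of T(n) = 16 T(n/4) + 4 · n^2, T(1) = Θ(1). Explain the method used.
T(n) = Θ(n^2 log n)

log_4 16 = 2, and f(n) = 4 · n^2 = Θ(n^(log_4 16)). This is Case 2 of the master theorem: T(n) = Θ(f(n) · log n) = Θ(n^2 log n).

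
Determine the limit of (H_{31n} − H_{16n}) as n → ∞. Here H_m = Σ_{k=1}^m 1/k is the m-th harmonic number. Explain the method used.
lim = ln(31/16)

Euler-Maclaurin gives H_m = ln m + γ + 1/(2m) + O(1/m^2). The γ and O(1/m) terms cancel in the difference:
  H_{31n} − H_{16n} = ln(31n) − ln(16n) + O(1/n) = ln(31/16) + O(1/n).
Hence the limit is ln(31/16).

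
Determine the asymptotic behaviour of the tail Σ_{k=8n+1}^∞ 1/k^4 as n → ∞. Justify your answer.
Σ_{k>8n} 1/k^4 ~ 1/(3 · (8n)^3)

Compare to the integral: ∫_{8n}^∞ x^(−4) dx = [−x^(−3)/3]_{8n}^∞ = 1/((4−1)·(8n)^3). Euler-Maclaurin then gives
  Σ_{k>8n} 1/k^4 = ∫_{8n}^∞ dx/x^4 − 1/(2·(8n)^4) + O(1/(8n)^5).
(Equivalently this is ζ(4) − Σ_{k≤8n} 1/k^4.)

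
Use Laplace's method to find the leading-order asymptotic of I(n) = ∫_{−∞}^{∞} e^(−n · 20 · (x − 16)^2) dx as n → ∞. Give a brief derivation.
I(n) = sqrt(π/(20n))

Here φ(x) = 20 · (x − 16)^2 has its unique minimum at x* = 16 with φ(x*) = 0 and φ''(x*) = 40. Laplace's method gives
  I(n) ~ e^(−n φ(x*)) · sqrt(2π / (n · φ''(x*))) = sqrt(2π / (40n)) = sqrt(π/(20n)).
This is exact: substituting u = (x − 16)·sqrt(20n) gives I(n) = (1/sqrt(20n)) ∫_{−∞}^{∞} e^(−u^2) du = sqrt(π/(20n)).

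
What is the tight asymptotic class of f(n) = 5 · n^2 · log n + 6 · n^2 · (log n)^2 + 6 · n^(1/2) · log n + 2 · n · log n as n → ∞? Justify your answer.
f(n) ∈ Θ(n^2 · (log n)^2)

Compare the terms by growth order. For large n, n^a · (log n)^b dominates n^a' · (log n)^b' iff a > a', or (a = a' and b > b'). Ranking the 4 terms shows the dominant one is 6 · n^2 · (log n)^2. Hence f(n) ∈ Θ(n^2 · (log n)^2).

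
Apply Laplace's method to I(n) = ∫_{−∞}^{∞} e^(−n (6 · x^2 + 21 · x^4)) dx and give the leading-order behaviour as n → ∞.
I(n) ~ sqrt(π/(6n))

φ(x) = 6 · x^2 + 21 · x^4 has its unique global minimum at x* = 0 (since φ'(x) = 12x + 84x^3 = 0 only at x = 0 for real x with both coefficients positive, and φ → ∞ as |x| → ∞). At x* = 0, φ(0) = 0 and φ''(0) = 12. Laplace's method then gives
  I(n) ~ sqrt(2π / (n · φ''(0))) · e^(−n φ(0)) = sqrt(2π / (12n)) = sqrt(π/(6n)).
The 21 · x^4 term contributes only at subleading order (an O(1/n) relative correction).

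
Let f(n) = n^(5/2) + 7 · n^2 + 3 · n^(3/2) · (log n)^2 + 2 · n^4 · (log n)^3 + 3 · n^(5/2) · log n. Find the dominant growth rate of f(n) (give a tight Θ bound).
f(n) ∈ Θ(n^4 · (log n)^3)

Compare the terms by growth order. For large n, n^a · (log n)^b dominates n^a' · (log n)^b' iff a > a', or (a = a' and b > b'). Ranking the 5 terms shows the dominant one is 2 · n^4 · (log n)^3. Hence f(n) ∈ Θ(n^4 · (log n)^3).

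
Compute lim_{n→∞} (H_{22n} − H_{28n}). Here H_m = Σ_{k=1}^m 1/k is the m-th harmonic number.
lim = ln(22/28) = ln(11/14)

Euler-Maclaurin gives H_m = ln m + γ + 1/(2m) + O(1/m^2). The γ and O(1/m) terms cancel in the difference:
  H_{22n} − H_{28n} = ln(22n) − ln(28n) + O(1/n) = ln(22/28) + O(1/n).
Hence the limit is ln(22/28) = ln(11/14).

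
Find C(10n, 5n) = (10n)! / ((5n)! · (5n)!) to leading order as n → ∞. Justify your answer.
C(10n, 5n) ~ (4)^(5n) · sqrt(1/(π·5n))

Write N = 5n. Apply Stirling to each factorial:
  (2N)! ~ sqrt(2π·2N) · (2N/e)^(2N),
  N! ~ sqrt(2π N) · (N/e)^N,
  (1N)! ~ sqrt(2π·1N) · (1N/e)^(1N).
The exponential factors combine to (2N)^(2N) / (N^N · (1N)^(1N)) = 2^(2N)/1^(1N) = (2^2/1^1)^N = (4)^N.
The square-root prefactors combine to sqrt(2π·2N) / (sqrt(2π N)·sqrt(2π·1N)) = sqrt(2 / (2π·1·N)) = sqrt(1/(π·5n)).
Substituting N = 5n: C(10n, 5n) ~ (4)^(5n) · sqrt(1/(π·5n)).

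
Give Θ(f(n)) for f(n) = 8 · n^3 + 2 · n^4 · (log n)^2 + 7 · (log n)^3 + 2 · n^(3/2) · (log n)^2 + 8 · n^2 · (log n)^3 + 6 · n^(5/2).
f(n) ∈ Θ(n^4 · (log n)^2)

Compare the terms by growth order. For large n, n^a · (log n)^b dominates n^a' · (log n)^b' iff a > a', or (a = a' and b > b'). Ranking the 6 terms shows the dominant one is 2 · n^4 · (log n)^2. Hence f(n) ∈ Θ(n^4 · (log n)^2).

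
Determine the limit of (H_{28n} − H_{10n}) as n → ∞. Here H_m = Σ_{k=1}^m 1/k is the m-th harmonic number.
lim = ln(28/10) = ln(14/5)

Euler-Maclaurin gives H_m = ln m + γ + 1/(2m) + O(1/m^2). The γ and O(1/m) terms cancel in the difference:
  H_{28n} − H_{10n} = ln(28n) − ln(10n) + O(1/n) = ln(28/10) + O(1/n).
Hence the limit is ln(28/10) = ln(14/5).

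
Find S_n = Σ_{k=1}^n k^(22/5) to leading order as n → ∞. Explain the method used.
S_n ~ (5/27) · n^(27/5)

Integral comparison: Σ_{k=1}^n k^(22/5) = ∫_0^n x^(22/5) dx + O(n^(22/5)). The integral is n^(1 + 22/5) / (1 + 22/5) = n^((22+5)/5) / ((22+5)/5) = (5/27) · n^(27/5).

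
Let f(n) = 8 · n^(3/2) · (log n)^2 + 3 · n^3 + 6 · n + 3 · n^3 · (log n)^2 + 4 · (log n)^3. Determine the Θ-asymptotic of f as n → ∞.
f(n) ∈ Θ(n^3 · (log n)^2)

Compare the terms by growth order. For large n, n^a · (log n)^b dominates n^a' · (log n)^b' iff a > a', or (a = a' and b > b'). Ranking the 5 terms shows the dominant one is 3 · n^3 · (log n)^2. Hence f(n) ∈ Θ(n^3 · (log n)^2).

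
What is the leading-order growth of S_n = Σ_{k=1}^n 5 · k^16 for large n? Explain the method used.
S_n ~ 5 · n^17 / 17

By integral comparison (Euler-Maclaurin), Σ_{k=1}^n 5 · k^16 = 5 · ∫_0^n x^16 dx + O(n^16) = 5 · n^17/17 + O(n^16). (Equivalently, Faulhaber's formula gives the same leading term.)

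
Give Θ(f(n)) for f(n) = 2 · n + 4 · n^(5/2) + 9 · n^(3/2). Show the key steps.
f(n) ∈ Θ(n^(5/2))

Compare the terms by growth order. For large n, n^a · (log n)^b dominates n^a' · (log n)^b' iff a > a', or (a = a' and b > b'). Ranking the 3 terms shows the dominant one is 4 · n^(5/2). Hence f(n) ∈ Θ(n^(5/2)).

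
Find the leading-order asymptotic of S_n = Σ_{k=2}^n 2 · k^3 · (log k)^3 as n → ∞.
S_n ~ n^4 · (log n)^3 / 2

By integral comparison, S_n = ∫_1^n 2 · x^3 · (log x)^3 dx + O(n^3 · (log n)^3). For the integral, the leading term of ∫_1^n x^3 (log x)^3 dx is n^4/4 · (log n)^3 (by repeated integration by parts; each step lowers the log-exponent and produces a relatively O(1/log n) correction). Hence S_n ~ n^4 · (log n)^3 / 2.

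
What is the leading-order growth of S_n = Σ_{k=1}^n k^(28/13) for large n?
S_n ~ (13/41) · n^(41/13)

Integral comparison: Σ_{k=1}^n k^(28/13) = ∫_0^n x^(28/13) dx + O(n^(28/13)). The integral is n^(1 + 28/13) / (1 + 28/13) = n^((28+13)/13) / ((28+13)/13) = (13/41) · n^(41/13).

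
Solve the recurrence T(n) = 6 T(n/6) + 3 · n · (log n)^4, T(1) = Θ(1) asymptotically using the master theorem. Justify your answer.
T(n) = Θ(n · (log n)^5)

Here log_6 6 = 1 and f(n) = 3 · n · (log n)^4 = Θ(n^(log_6 6) · (log n)^4). This is the extended Case 2 of the master theorem (f matches the critical exponent up to log factors), giving T(n) = Θ(n^(log_6 6) · (log n)^(4+1)) = Θ(n · (log n)^5).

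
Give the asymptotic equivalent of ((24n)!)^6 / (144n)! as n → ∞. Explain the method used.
((24n)!)^6/(144n)! ~ ((2π·24n)^(5/2) / sqrt(6)) · 6^(−6·24n)  →  0

Write N = 24n. Stirling: N! ~ sqrt(2π N)(N/e)^N and (6N)! ~ sqrt(2π·6N)·(6N/e)^(6N).
  (N!)^6/(6N)! ~ (2π N)^(6/2) (N/e)^(6N) / [sqrt(2π·6N) (6N/e)^(6N)]
     = (2π N)^(6/2) / sqrt(2π·6N) · (N/(6N))^(6N)
     = (2π N)^((6−1)/2) / sqrt(6) · 6^(−6N).
Since 6^6 > 1, the factor 6^(−6N) decays exponentially, so the ratio → 0. Substituting N = 24n gives the stated form.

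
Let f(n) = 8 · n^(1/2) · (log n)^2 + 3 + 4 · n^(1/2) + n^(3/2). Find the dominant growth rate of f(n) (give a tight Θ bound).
f(n) ∈ Θ(n^(3/2))

Compare the terms by growth order. For large n, n^a · (log n)^b dominates n^a' · (log n)^b' iff a > a', or (a = a' and b > b'). Ranking the 4 terms shows the dominant one is n^(3/2). Hence f(n) ∈ Θ(n^(3/2)).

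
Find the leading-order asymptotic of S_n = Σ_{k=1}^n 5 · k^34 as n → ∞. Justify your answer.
S_n ~ n^35 / 7

By integral comparison (Euler-Maclaurin), Σ_{k=1}^n 5 · k^34 = 5 · ∫_0^n x^34 dx + O(n^34) = 5 · n^35/35 = n^35 / 7 + O(n^34). (Equivalently, Faulhaber's formula gives the same leading term.)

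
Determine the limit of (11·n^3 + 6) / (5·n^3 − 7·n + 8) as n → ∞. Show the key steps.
lim = 11/5

For large n the leading n^3 terms dominate both numerator and denominator. Dividing top and bottom by n^3, every other term tends to 0, leaving 11/5.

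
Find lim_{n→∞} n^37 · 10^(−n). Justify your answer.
lim = 0

Exponentials with base > 1 dominate every fixed polynomial: for any fixed c, n^c / 10^n → 0 as n → ∞ (e.g. by the ratio test, or by writing 10^n = e^(n ln 10) and noting e^(n ln 10) / n^c → ∞). Hence n^37 · 10^(−n) = n^37 / 10^n → 0.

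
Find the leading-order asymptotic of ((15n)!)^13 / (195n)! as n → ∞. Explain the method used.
((15n)!)^13/(195n)! ~ ((2π·15n)^(12/2) / sqrt(13)) · 13^(−13·15n)  →  0

Write N = 15n. Stirling: N! ~ sqrt(2π N)(N/e)^N and (13N)! ~ sqrt(2π·13N)·(13N/e)^(13N).
  (N!)^13/(13N)! ~ (2π N)^(13/2) (N/e)^(13N) / [sqrt(2π·13N) (13N/e)^(13N)]
     = (2π N)^(13/2) / sqrt(2π·13N) · (N/(13N))^(13N)
     = (2π N)^((13−1)/2) / sqrt(13) · 13^(−13N).
Since 13^13 > 1, the factor 13^(−13N) decays exponentially, so the ratio → 0. Substituting N = 15n gives the stated form.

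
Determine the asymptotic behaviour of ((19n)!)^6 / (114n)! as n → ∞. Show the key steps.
((19n)!)^6/(114n)! ~ ((2π·19n)^(5/2) / sqrt(6)) · 6^(−6·19n)  →  0

Write N = 19n. Stirling: N! ~ sqrt(2π N)(N/e)^N and (6N)! ~ sqrt(2π·6N)·(6N/e)^(6N).
  (N!)^6/(6N)! ~ (2π N)^(6/2) (N/e)^(6N) / [sqrt(2π·6N) (6N/e)^(6N)]
     = (2π N)^(6/2) / sqrt(2π·6N) · (N/(6N))^(6N)
     = (2π N)^((6−1)/2) / sqrt(6) · 6^(−6N).
Since 6^6 > 1, the factor 6^(−6N) decays exponentially, so the ratio → 0. Substituting N = 19n gives the stated form.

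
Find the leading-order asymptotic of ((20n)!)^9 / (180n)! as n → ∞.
((20n)!)^9/(180n)! ~ ((2π·20n)^(8/2) / 3) · 9^(−9·20n)  →  0

Write N = 20n. Stirling: N! ~ sqrt(2π N)(N/e)^N and (9N)! ~ sqrt(2π·9N)·(9N/e)^(9N).
  (N!)^9/(9N)! ~ (2π N)^(9/2) (N/e)^(9N) / [sqrt(2π·9N) (9N/e)^(9N)]
     = (2π N)^(9/2) / sqrt(2π·9N) · (N/(9N))^(9N)
     = (2π N)^((9−1)/2) / 3 · 9^(−9N).
Since 9^9 > 1, the factor 9^(−9N) decays exponentially, so the ratio → 0. Substituting N = 20n gives the stated form.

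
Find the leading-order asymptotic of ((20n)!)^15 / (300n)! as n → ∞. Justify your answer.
((20n)!)^15/(300n)! ~ ((2π·20n)^(14/2) / sqrt(15)) · 15^(−15·20n)  →  0

Write N = 20n. Stirling: N! ~ sqrt(2π N)(N/e)^N and (15N)! ~ sqrt(2π·15N)·(15N/e)^(15N).
  (N!)^15/(15N)! ~ (2π N)^(15/2) (N/e)^(15N) / [sqrt(2π·15N) (15N/e)^(15N)]
     = (2π N)^(15/2) / sqrt(2π·15N) · (N/(15N))^(15N)
     = (2π N)^((15−1)/2) / sqrt(15) · 15^(−15N).
Since 15^15 > 1, the factor 15^(−15N) decays exponentially, so the ratio → 0. Substituting N = 20n gives the stated form.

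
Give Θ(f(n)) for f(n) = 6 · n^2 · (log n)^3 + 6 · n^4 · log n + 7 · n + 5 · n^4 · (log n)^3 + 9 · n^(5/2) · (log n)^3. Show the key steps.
f(n) ∈ Θ(n^4 · (log n)^3)

Compare the terms by growth order. For large n, n^a · (log n)^b dominates n^a' · (log n)^b' iff a > a', or (a = a' and b > b'). Ranking the 5 terms shows the dominant one is 5 · n^4 · (log n)^3. Hence f(n) ∈ Θ(n^4 · (log n)^3).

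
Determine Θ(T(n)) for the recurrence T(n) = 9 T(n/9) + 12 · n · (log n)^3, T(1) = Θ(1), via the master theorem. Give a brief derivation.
T(n) = Θ(n · (log n)^4)

Here log_9 9 = 1 and f(n) = 12 · n · (log n)^3 = Θ(n^(log_9 9) · (log n)^3). This is the extended Case 2 of the master theorem (f matches the critical exponent up to log factors), giving T(n) = Θ(n^(log_9 9) · (log n)^(3+1)) = Θ(n · (log n)^4).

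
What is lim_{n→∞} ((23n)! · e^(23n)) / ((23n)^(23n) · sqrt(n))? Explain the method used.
lim = sqrt(2π·23)

Stirling: (23n)! ~ sqrt(2π·23n) · (23n/e)^(23n). Hence
  (23n)! · e^(23n) / (23n)^(23n) ~ sqrt(2π·23n).
Dividing by sqrt(n): sqrt(2π·23n) / sqrt(n) = sqrt(2π·23) · n^((1−1)/2), so the limit is sqrt(2π·23).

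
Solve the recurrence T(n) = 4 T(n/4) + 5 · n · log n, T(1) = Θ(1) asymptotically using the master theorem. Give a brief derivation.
T(n) = Θ(n · (log n)^2)

Here log_4 4 = 1 and f(n) = 5 · n · log n = Θ(n^(log_4 4) · (log n)^1). This is the extended Case 2 of the master theorem (f matches the critical exponent up to log factors), giving T(n) = Θ(n^(log_4 4) · (log n)^(1+1)) = Θ(n · (log n)^2).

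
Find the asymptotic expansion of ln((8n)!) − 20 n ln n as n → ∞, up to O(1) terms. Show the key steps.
ln((8n)!) − 20 n ln n = −12 n ln n + 8(ln 8 − 1) n + (1/2) ln(2π·8n) + O(1/n)

Stirling: ln((8n)!) = 8n ln(8n) − 8n + (1/2) ln(2π·8n) + O(1/n).
Expand 8n ln(8n) = 8n (ln n + ln 8) = 8n ln n + 8n ln 8.
Subtract 20n ln n: leading term is (8 − 20) n ln n = −12 n ln n. The next term is 8n ln 8 − 8n = 8(ln 8 − 1) n. Then the (1/2) ln(2π·8n) correction.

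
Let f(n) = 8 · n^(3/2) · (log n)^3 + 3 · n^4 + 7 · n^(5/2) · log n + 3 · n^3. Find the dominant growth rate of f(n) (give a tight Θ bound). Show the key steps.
f(n) ∈ Θ(n^4)

Compare the terms by growth order. For large n, n^a · (log n)^b dominates n^a' · (log n)^b' iff a > a', or (a = a' and b > b'). Ranking the 4 terms shows the dominant one is 3 · n^4. Hence f(n) ∈ Θ(n^4).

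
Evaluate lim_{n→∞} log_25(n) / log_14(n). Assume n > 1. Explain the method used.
lim = ln(14) / ln(25) = log_25(14)

Change of base: log_25(n) = ln n / ln 25 and log_14(n) = ln n / ln 14. The ratio is (ln n / ln 25) · (ln 14 / ln n) = ln 14 / ln 25, a constant independent of n. So the limit is ln 14 / ln 25 = log_25(14).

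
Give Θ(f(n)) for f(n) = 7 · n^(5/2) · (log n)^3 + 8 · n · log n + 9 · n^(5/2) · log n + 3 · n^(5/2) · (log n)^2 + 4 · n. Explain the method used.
f(n) ∈ Θ(n^(5/2) · (log n)^3)

Compare the terms by growth order. For large n, n^a · (log n)^b dominates n^a' · (log n)^b' iff a > a', or (a = a' and b > b'). Ranking the 5 terms shows the dominant one is 7 · n^(5/2) · (log n)^3. Hence f(n) ∈ Θ(n^(5/2) · (log n)^3).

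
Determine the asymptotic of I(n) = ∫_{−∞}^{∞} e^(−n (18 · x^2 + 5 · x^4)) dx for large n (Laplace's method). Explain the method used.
I(n) ~ sqrt(π/(18n))

φ(x) = 18 · x^2 + 5 · x^4 has its unique global minimum at x* = 0 (since φ'(x) = 36x + 20x^3 = 0 only at x = 0 for real x with both coefficients positive, and φ → ∞ as |x| → ∞). At x* = 0, φ(0) = 0 and φ''(0) = 36. Laplace's method then gives
  I(n) ~ sqrt(2π / (n · φ''(0))) · e^(−n φ(0)) = sqrt(2π / (36n)) = sqrt(π/(18n)).
The 5 · x^4 term contributes only at subleading order (an O(1/n) relative correction).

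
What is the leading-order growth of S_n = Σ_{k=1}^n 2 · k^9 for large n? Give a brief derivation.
S_n ~ n^10 / 5

By integral comparison (Euler-Maclaurin), Σ_{k=1}^n 2 · k^9 = 2 · ∫_0^n x^9 dx + O(n^9) = 2 · n^10/10 = n^10 / 5 + O(n^9). (Equivalently, Faulhaber's formula gives the same leading term.)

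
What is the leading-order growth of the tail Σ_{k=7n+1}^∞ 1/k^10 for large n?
Σ_{k>7n} 1/k^10 ~ 1/(9 · (7n)^9)

Compare to the integral: ∫_{7n}^∞ x^(−10) dx = [−x^(−9)/9]_{7n}^∞ = 1/((10−1)·(7n)^9). Euler-Maclaurin then gives
  Σ_{k>7n} 1/k^10 = ∫_{7n}^∞ dx/x^10 − 1/(2·(7n)^10) + O(1/(7n)^11).
(Equivalently this is ζ(10) − Σ_{k≤7n} 1/k^10.)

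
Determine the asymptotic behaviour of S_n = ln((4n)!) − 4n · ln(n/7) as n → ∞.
S_n ~ 4n · (ln 28 − 1) + O(ln n)

Stirling: ln((4n)!) = 4n ln(4n) − 4n + O(ln n).
  S_n = 4n ln(4n) − 4n − 4n ln(n/7) + O(ln n)
      = 4n ln(4n) − 4n ln n + 4n ln 7 − 4n + O(ln n)
      = 4n ln 4 + 4n ln 7 − 4n + O(ln n)
      = 4n (ln 28 − 1) + O(ln n).
Numerically ln(28) − 1 ≈ 2.3322.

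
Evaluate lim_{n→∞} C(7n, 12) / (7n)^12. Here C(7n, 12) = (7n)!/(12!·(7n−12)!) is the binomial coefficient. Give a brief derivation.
lim = 1/12! = 1/479001600

With N = 7n → ∞: C(N, 12) / N^12 = [N(N−1)…(N−11)] / (12! · N^12) = (1/12!) · 1 · (1 − 1/(7n)) · … · (1 − 11/(7n)). Each factor → 1 as N → ∞, so the limit is 1/12! = 1/479001600.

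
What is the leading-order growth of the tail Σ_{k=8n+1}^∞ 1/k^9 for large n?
Σ_{k>8n} 1/k^9 ~ 1/(8 · (8n)^8)

Compare to the integral: ∫_{8n}^∞ x^(−9) dx = [−x^(−8)/8]_{8n}^∞ = 1/((9−1)·(8n)^8). Euler-Maclaurin then gives
  Σ_{k>8n} 1/k^9 = ∫_{8n}^∞ dx/x^9 − 1/(2·(8n)^9) + O(1/(8n)^10).
(Equivalently this is ζ(9) − Σ_{k≤8n} 1/k^9.)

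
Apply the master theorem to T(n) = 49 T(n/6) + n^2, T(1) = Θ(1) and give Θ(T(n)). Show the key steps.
T(n) = Θ(n^(log_6 49))

Master theorem: compare f(n) = n^2 to n^(log_6 49) where log_6 49 ≈ 2.172. Since 2 < log_6 49, we have f(n) = O(n^(log_6 49 − ε)) for some ε > 0 — Case 1. Hence T(n) = Θ(n^(log_6 49)).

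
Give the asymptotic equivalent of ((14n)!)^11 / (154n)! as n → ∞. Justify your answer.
((14n)!)^11/(154n)! ~ ((2π·14n)^(10/2) / sqrt(11)) · 11^(−11·14n)  →  0

Write N = 14n. Stirling: N! ~ sqrt(2π N)(N/e)^N and (11N)! ~ sqrt(2π·11N)·(11N/e)^(11N).
  (N!)^11/(11N)! ~ (2π N)^(11/2) (N/e)^(11N) / [sqrt(2π·11N) (11N/e)^(11N)]
     = (2π N)^(11/2) / sqrt(2π·11N) · (N/(11N))^(11N)
     = (2π N)^((11−1)/2) / sqrt(11) · 11^(−11N).
Since 11^11 > 1, the factor 11^(−11N) decays exponentially, so the ratio → 0. Substituting N = 14n gives the stated form.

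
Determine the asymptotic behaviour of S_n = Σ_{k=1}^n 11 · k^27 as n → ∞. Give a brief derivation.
S_n ~ 11 · n^28 / 28

By integral comparison (Euler-Maclaurin), Σ_{k=1}^n 11 · k^27 = 11 · ∫_0^n x^27 dx + O(n^27) = 11 · n^28/28 + O(n^27). (Equivalently, Faulhaber's formula gives the same leading term.)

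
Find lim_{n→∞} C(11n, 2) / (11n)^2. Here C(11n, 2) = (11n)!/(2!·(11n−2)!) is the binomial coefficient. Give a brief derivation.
lim = 1/2! = 1/2

With N = 11n → ∞: C(N, 2) / N^2 = [N(N−1)…(N−1)] / (2! · N^2) = (1/2!) · 1 · (1 − 1/(11n)). Each factor → 1 as N → ∞, so the limit is 1/2! = 1/2.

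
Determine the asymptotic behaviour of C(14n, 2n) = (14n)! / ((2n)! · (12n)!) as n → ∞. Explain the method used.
C(14n, 2n) ~ (823543/46656)^(2n) · sqrt(7/(12π·2n))

Write N = 2n. Apply Stirling to each factorial:
  (7N)! ~ sqrt(2π·7N) · (7N/e)^(7N),
  N! ~ sqrt(2π N) · (N/e)^N,
  (6N)! ~ sqrt(2π·6N) · (6N/e)^(6N).
The exponential factors combine to (7N)^(7N) / (N^N · (6N)^(6N)) = 7^(7N)/6^(6N) = (7^7/6^6)^N = (823543/46656)^N.
The square-root prefactors combine to sqrt(2π·7N) / (sqrt(2π N)·sqrt(2π·6N)) = sqrt(7 / (2π·6·N)) = sqrt(7/(12π·2n)).
Substituting N = 2n: C(14n, 2n) ~ (823543/46656)^(2n) · sqrt(7/(12π·2n)).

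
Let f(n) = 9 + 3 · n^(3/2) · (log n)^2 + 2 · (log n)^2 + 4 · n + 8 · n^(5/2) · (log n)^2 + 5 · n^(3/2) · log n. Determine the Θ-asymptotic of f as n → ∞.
f(n) ∈ Θ(n^(5/2) · (log n)^2)

Compare the terms by growth order. For large n, n^a · (log n)^b dominates n^a' · (log n)^b' iff a > a', or (a = a' and b > b'). Ranking the 6 terms shows the dominant one is 8 · n^(5/2) · (log n)^2. Hence f(n) ∈ Θ(n^(5/2) · (log n)^2).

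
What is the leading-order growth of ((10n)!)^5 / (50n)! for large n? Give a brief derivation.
((10n)!)^5/(50n)! ~ ((2π·10n)^(4/2) / sqrt(5)) · 5^(−5·10n)  →  0

Write N = 10n. Stirling: N! ~ sqrt(2π N)(N/e)^N and (5N)! ~ sqrt(2π·5N)·(5N/e)^(5N).
  (N!)^5/(5N)! ~ (2π N)^(5/2) (N/e)^(5N) / [sqrt(2π·5N) (5N/e)^(5N)]
     = (2π N)^(5/2) / sqrt(2π·5N) · (N/(5N))^(5N)
     = (2π N)^((5−1)/2) / sqrt(5) · 5^(−5N).
Since 5^5 > 1, the factor 5^(−5N) decays exponentially, so the ratio → 0. Substituting N = 10n gives the stated form.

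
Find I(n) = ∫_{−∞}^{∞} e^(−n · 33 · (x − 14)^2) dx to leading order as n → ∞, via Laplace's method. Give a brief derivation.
I(n) = sqrt(π/(33n))

Here φ(x) = 33 · (x − 14)^2 has its unique minimum at x* = 14 with φ(x*) = 0 and φ''(x*) = 66. Laplace's method gives
  I(n) ~ e^(−n φ(x*)) · sqrt(2π / (n · φ''(x*))) = sqrt(2π / (66n)) = sqrt(π/(33n)).
This is exact: substituting u = (x − 14)·sqrt(33n) gives I(n) = (1/sqrt(33n)) ∫_{−∞}^{∞} e^(−u^2) du = sqrt(π/(33n)).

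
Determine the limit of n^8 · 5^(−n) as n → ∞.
lim = 0

Exponentials with base > 1 dominate every fixed polynomial: for any fixed c, n^c / 5^n → 0 as n → ∞ (e.g. by the ratio test, or by writing 5^n = e^(n ln 5) and noting e^(n ln 5) / n^c → ∞). Hence n^8 · 5^(−n) = n^8 / 5^n → 0.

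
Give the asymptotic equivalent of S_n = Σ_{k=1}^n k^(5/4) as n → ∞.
S_n ~ (4/9) · n^(9/4)

Integral comparison: Σ_{k=1}^n k^(5/4) = ∫_0^n x^(5/4) dx + O(n^(5/4)). The integral is n^(1 + 5/4) / (1 + 5/4) = n^((5+4)/4) / ((5+4)/4) = (4/9) · n^(9/4).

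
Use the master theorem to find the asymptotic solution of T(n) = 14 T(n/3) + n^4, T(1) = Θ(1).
T(n) = Θ(n^4)

log_3 14 ≈ 2.402. f(n) = n^4 dominates n^(log_3 14) since 4 > 2.402, and the regularity condition a·f(n/b) = 14·(n/3)^4 = (14/81)·n^4 ≤ c·f(n) holds with c = 14/81 ≈ 0.173 < 1. So this is Case 3: T(n) = Θ(f(n)) = Θ(n^4).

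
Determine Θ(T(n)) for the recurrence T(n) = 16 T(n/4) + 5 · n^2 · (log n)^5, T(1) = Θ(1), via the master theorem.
T(n) = Θ(n^2 · (log n)^6)

Here log_4 16 = 2 and f(n) = 5 · n^2 · (log n)^5 = Θ(n^(log_4 16) · (log n)^5). This is the extended Case 2 of the master theorem (f matches the critical exponent up to log factors), giving T(n) = Θ(n^(log_4 16) · (log n)^(5+1)) = Θ(n^2 · (log n)^6).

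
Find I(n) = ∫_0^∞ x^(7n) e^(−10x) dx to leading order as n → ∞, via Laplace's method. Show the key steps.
I(n) ~ (sqrt(2π·7n) / 10) · (7n/(10e))^(7n)

Write the integrand as exp(7n ln x − 10x) and set f(x) = 7n ln x − 10x. Then f'(x) = 7n/x − 10 = 0 at x* = 7n/10, and f''(x*) = −7n/x*^2 = −10^2/(7n). Laplace's method (interior maximum) gives
  I(n) ~ e^(f(x*)) · sqrt(2π / |f''(x*)|)
        = exp(7n ln(7n/10) − 7n) · sqrt(2π · 7n / 10^2)
        = (7n/10)^(7n) e^(−7n) · sqrt(2π·7n) / 10
        = (sqrt(2π·7n) / 10) · (7n/(10e))^(7n).
This matches Γ(7n+1)/10^(7n+1) with Stirling applied to Γ.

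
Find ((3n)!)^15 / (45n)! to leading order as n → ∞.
((3n)!)^15/(45n)! ~ ((2π·3n)^(14/2) / sqrt(15)) · 15^(−15·3n)  →  0

Write N = 3n. Stirling: N! ~ sqrt(2π N)(N/e)^N and (15N)! ~ sqrt(2π·15N)·(15N/e)^(15N).
  (N!)^15/(15N)! ~ (2π N)^(15/2) (N/e)^(15N) / [sqrt(2π·15N) (15N/e)^(15N)]
     = (2π N)^(15/2) / sqrt(2π·15N) · (N/(15N))^(15N)
     = (2π N)^((15−1)/2) / sqrt(15) · 15^(−15N).
Since 15^15 > 1, the factor 15^(−15N) decays exponentially, so the ratio → 0. Substituting N = 3n gives the stated form.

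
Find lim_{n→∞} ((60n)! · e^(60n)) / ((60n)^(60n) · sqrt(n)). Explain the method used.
lim = sqrt(2π·60)

Stirling: (60n)! ~ sqrt(2π·60n) · (60n/e)^(60n). Hence
  (60n)! · e^(60n) / (60n)^(60n) ~ sqrt(2π·60n).
Dividing by sqrt(n): sqrt(2π·60n) / sqrt(n) = sqrt(2π·60) · n^((1−1)/2), so the limit is sqrt(2π·60).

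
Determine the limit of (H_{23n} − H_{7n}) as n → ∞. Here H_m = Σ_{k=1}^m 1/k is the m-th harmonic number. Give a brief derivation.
lim = ln(23/7)

Euler-Maclaurin gives H_m = ln m + γ + 1/(2m) + O(1/m^2). The γ and O(1/m) terms cancel in the difference:
  H_{23n} − H_{7n} = ln(23n) − ln(7n) + O(1/n) = ln(23/7) + O(1/n).
Hence the limit is ln(23/7).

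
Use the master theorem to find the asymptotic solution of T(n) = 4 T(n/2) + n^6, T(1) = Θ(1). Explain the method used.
T(n) = Θ(n^6)

log_2 4 ≈ 2.000. f(n) = n^6 dominates n^(log_2 4) since 6 > 2.000, and the regularity condition a·f(n/b) = 4·(n/2)^6 = (4/64)·n^6 ≤ c·f(n) holds with c = 4/64 ≈ 0.0625 < 1. So this is Case 3: T(n) = Θ(f(n)) = Θ(n^6).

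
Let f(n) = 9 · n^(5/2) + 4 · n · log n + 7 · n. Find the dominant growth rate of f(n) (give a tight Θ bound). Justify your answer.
f(n) ∈ Θ(n^(5/2))

Compare the terms by growth order. For large n, n^a · (log n)^b dominates n^a' · (log n)^b' iff a > a', or (a = a' and b > b'). Ranking the 3 terms shows the dominant one is 9 · n^(5/2). Hence f(n) ∈ Θ(n^(5/2)).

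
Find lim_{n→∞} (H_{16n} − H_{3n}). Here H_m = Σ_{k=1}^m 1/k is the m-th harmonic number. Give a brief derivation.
lim = ln(16/3)

Euler-Maclaurin gives H_m = ln m + γ + 1/(2m) + O(1/m^2). The γ and O(1/m) terms cancel in the difference:
  H_{16n} − H_{3n} = ln(16n) − ln(3n) + O(1/n) = ln(16/3) + O(1/n).
Hence the limit is ln(16/3).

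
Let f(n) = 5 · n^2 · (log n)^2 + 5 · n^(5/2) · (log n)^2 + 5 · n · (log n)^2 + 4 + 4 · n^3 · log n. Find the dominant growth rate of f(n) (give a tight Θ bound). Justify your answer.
f(n) ∈ Θ(n^3 · log n)

Compare the terms by growth order. For large n, n^a · (log n)^b dominates n^a' · (log n)^b' iff a > a', or (a = a' and b > b'). Ranking the 5 terms shows the dominant one is 4 · n^3 · log n. Hence f(n) ∈ Θ(n^3 · log n).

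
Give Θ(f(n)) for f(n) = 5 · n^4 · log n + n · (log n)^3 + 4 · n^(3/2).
f(n) ∈ Θ(n^4 · log n)

Compare the terms by growth order. For large n, n^a · (log n)^b dominates n^a' · (log n)^b' iff a > a', or (a = a' and b > b'). Ranking the 3 terms shows the dominant one is 5 · n^4 · log n. Hence f(n) ∈ Θ(n^4 · log n).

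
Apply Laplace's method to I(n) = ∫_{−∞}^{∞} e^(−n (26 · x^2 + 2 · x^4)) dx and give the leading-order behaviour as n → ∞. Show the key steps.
I(n) ~ sqrt(π/(26n))

φ(x) = 26 · x^2 + 2 · x^4 has its unique global minimum at x* = 0 (since φ'(x) = 52x + 8x^3 = 0 only at x = 0 for real x with both coefficients positive, and φ → ∞ as |x| → ∞). At x* = 0, φ(0) = 0 and φ''(0) = 52. Laplace's method then gives
  I(n) ~ sqrt(2π / (n · φ''(0))) · e^(−n φ(0)) = sqrt(2π / (52n)) = sqrt(π/(26n)).
The 2 · x^4 term contributes only at subleading order (an O(1/n) relative correction).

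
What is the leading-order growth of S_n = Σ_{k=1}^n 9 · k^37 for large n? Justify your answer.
S_n ~ 9 · n^38 / 38

By integral comparison (Euler-Maclaurin), Σ_{k=1}^n 9 · k^37 = 9 · ∫_0^n x^37 dx + O(n^37) = 9 · n^38/38 + O(n^37). (Equivalently, Faulhaber's formula gives the same leading term.)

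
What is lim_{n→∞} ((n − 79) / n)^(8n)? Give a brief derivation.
lim = e^(−632)

Rewrite as (1 − 79/n)^(8n). By the standard limit (1 + x/n)^n → e^x, we have (1 − 79/n)^n → e^(−79), and raising to the 8th power gives e^(−632).
More precisely, ln[(1 − 79/n)^(8n)] = 8n · ln(1 − 79/n) = 8n · (-79/n + O(1/n^2)) = -632 + O(1/n) → -632.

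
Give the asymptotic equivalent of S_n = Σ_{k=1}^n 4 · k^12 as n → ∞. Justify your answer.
S_n ~ 4 · n^13 / 13

By integral comparison (Euler-Maclaurin), Σ_{k=1}^n 4 · k^12 = 4 · ∫_0^n x^12 dx + O(n^12) = 4 · n^13/13 + O(n^12). (Equivalently, Faulhaber's formula gives the same leading term.)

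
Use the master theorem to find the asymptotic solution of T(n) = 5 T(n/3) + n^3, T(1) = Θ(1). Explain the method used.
T(n) = Θ(n^3)

log_3 5 ≈ 1.465. f(n) = n^3 dominates n^(log_3 5) since 3 > 1.465, and the regularity condition a·f(n/b) = 5·(n/3)^3 = (5/27)·n^3 ≤ c·f(n) holds with c = 5/27 ≈ 0.185 < 1. So this is Case 3: T(n) = Θ(f(n)) = Θ(n^3).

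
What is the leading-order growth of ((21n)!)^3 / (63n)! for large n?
((21n)!)^3/(63n)! ~ ((2π·21n)^(2/2) / sqrt(3)) · 3^(−3·21n)  →  0

Write N = 21n. Stirling: N! ~ sqrt(2π N)(N/e)^N and (3N)! ~ sqrt(2π·3N)·(3N/e)^(3N).
  (N!)^3/(3N)! ~ (2π N)^(3/2) (N/e)^(3N) / [sqrt(2π·3N) (3N/e)^(3N)]
     = (2π N)^(3/2) / sqrt(2π·3N) · (N/(3N))^(3N)
     = (2π N)^((3−1)/2) / sqrt(3) · 3^(−3N).
Since 3^3 > 1, the factor 3^(−3N) decays exponentially, so the ratio → 0. Substituting N = 21n gives the stated form.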